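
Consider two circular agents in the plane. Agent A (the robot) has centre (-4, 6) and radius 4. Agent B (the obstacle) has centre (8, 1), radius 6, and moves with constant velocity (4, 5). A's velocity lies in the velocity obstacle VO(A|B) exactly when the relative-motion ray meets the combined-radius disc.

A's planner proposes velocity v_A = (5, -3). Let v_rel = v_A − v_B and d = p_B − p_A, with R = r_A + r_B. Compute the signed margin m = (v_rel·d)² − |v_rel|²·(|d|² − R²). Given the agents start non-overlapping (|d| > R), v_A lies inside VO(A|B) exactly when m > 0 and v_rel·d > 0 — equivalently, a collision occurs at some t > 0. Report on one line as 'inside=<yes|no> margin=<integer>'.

d = (12, -5),  |d|² = 169;  R = 4+6 = 10,  c = 169−10² = 69
v_rel = (1, -8),  |v_rel|² = 65;  v_rel·d = (1)·(12) + (-8)·(-5) = 52
65·t² − 104·t + 69 = 0  ⇒  m = 52² − 65·69 = -1781
m = -1781 < 0,  v_rel·d = 52 > 0  ⇒  outside

inside=no margin=-1781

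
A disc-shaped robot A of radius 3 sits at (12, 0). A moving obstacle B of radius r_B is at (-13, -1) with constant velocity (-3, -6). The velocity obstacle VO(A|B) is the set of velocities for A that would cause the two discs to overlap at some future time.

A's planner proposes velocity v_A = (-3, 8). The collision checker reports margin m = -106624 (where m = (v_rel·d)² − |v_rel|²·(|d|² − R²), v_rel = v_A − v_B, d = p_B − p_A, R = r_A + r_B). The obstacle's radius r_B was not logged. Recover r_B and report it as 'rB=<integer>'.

m = -106624
d = (-25, -1);  v_rel = (0, 14),  |v_rel|² = 196
v_rel×d = (0)·(-1) − (14)·(-25) = 350
since m = R²·196 − 350²:  R² = (122500 + -106624) / 196 = 81
R = √81 = 9  ⇒  r_B = 9 − 3 = 6

rB=6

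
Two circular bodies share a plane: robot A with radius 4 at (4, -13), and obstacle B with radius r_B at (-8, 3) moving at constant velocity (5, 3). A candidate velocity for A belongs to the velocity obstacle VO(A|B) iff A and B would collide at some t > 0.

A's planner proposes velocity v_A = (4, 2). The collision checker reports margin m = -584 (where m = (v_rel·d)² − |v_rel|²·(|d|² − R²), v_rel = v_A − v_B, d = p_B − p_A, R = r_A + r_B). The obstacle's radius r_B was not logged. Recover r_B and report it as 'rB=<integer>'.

m = -584
d = (-12, 16);  v_rel = (-1, -1),  |v_rel|² = 2
v_rel×d = (-1)·(16) − (-1)·(-12) = -28
since m = R²·2 − (-28)²:  R² = (784 + -584) / 2 = 100
R = √100 = 10  ⇒  r_B = 10 − 4 = 6

rB=6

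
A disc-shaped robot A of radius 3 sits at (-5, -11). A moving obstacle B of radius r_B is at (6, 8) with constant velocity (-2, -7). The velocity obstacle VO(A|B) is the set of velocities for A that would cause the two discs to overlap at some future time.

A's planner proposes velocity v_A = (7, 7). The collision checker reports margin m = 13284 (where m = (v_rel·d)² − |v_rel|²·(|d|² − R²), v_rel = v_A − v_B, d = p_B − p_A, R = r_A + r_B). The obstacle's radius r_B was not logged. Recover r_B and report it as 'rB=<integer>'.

m = 13284
d = (11, 19);  v_rel = (9, 14),  |v_rel|² = 277
v_rel×d = (9)·(19) − (14)·(11) = 17
since m = R²·277 − 17²:  R² = (289 + 13284) / 277 = 49
R = √49 = 7  ⇒  r_B = 7 − 3 = 4

rB=4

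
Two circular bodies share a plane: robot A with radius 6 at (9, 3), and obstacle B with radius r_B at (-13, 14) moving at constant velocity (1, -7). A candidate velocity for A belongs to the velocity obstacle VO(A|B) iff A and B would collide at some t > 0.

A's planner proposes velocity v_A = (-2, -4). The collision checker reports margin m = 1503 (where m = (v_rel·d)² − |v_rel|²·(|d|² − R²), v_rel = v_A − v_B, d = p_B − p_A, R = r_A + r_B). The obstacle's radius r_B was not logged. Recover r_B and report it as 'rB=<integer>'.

m = 1503
d = (-22, 11);  v_rel = (-3, 3),  |v_rel|² = 18
v_rel×d = (-3)·(11) − (3)·(-22) = 33
since m = R²·18 − 33²:  R² = (1089 + 1503) / 18 = 144
R = √144 = 12  ⇒  r_B = 12 − 6 = 6

rB=6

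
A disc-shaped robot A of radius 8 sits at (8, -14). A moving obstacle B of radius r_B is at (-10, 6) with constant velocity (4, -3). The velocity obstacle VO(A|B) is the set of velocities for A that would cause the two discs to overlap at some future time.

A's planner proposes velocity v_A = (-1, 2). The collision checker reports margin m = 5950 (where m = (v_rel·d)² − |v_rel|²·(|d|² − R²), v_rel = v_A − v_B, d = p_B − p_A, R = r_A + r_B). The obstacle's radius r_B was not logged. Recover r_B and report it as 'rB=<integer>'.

m = 5950
d = (-18, 20);  v_rel = (-5, 5),  |v_rel|² = 50
v_rel×d = (-5)·(20) − (5)·(-18) = -10
since m = R²·50 − (-10)²:  R² = (100 + 5950) / 50 = 121
R = √121 = 11  ⇒  r_B = 11 − 8 = 3

rB=3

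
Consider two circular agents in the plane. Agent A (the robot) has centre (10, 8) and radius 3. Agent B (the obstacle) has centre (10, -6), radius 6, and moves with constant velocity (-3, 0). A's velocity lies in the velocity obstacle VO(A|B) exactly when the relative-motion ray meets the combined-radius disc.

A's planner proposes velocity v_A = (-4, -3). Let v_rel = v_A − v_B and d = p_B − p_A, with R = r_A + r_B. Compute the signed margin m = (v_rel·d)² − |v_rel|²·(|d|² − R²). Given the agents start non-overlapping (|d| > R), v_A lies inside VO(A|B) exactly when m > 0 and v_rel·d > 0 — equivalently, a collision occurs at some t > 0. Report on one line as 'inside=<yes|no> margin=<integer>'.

d = (0, -14),  |d|² = 196;  R = 3+6 = 9,  c = 196−9² = 115
v_rel = (-1, -3),  |v_rel|² = 10;  v_rel·d = (-1)·(0) + (-3)·(-14) = 42
10·t² − 84·t + 115 = 0  ⇒  m = 42² − 10·115 = 614
m = 614 > 0,  v_rel·d = 42 > 0  ⇒  inside

inside=yes margin=614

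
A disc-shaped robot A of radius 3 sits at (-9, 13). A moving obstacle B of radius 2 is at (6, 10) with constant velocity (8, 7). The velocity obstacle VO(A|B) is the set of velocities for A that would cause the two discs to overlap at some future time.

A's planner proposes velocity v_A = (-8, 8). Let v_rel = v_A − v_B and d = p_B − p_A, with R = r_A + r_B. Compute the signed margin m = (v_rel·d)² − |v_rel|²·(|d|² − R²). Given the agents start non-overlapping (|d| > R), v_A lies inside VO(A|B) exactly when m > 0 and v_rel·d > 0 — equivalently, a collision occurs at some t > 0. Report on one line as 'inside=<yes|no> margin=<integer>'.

d = (15, -3),  |d|² = 234;  R = 3+2 = 5,  c = 234−5² = 209
v_rel = (-16, 1),  |v_rel|² = 257;  v_rel·d = (-16)·(15) + (1)·(-3) = -243
257·t² + 486·t + 209 = 0  ⇒  m = (-243)² − 257·209 = 5336
m = 5336 > 0,  v_rel·d = -243 < 0  ⇒  outside

inside=no margin=5336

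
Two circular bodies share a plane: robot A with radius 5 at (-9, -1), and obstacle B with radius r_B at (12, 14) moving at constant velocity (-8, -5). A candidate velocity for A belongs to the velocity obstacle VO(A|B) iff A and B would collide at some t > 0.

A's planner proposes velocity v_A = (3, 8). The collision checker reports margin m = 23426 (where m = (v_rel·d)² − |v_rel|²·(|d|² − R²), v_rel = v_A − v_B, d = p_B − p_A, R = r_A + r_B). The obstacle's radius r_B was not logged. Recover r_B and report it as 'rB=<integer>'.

m = 23426
d = (21, 15);  v_rel = (11, 13),  |v_rel|² = 290
v_rel×d = (11)·(15) − (13)·(21) = -108
since m = R²·290 − (-108)²:  R² = (11664 + 23426) / 290 = 121
R = √121 = 11  ⇒  r_B = 11 − 5 = 6

rB=6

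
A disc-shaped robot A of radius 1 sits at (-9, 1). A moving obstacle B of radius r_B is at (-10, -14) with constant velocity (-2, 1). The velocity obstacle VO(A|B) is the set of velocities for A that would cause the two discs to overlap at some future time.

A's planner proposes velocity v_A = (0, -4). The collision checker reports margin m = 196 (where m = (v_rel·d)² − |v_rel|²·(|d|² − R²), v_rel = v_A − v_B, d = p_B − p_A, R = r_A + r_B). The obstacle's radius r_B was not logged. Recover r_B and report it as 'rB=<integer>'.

m = 196
d = (-1, -15);  v_rel = (2, -5),  |v_rel|² = 29
v_rel×d = (2)·(-15) − (-5)·(-1) = -35
since m = R²·29 − (-35)²:  R² = (1225 + 196) / 29 = 49
R = √49 = 7  ⇒  r_B = 7 − 1 = 6

rB=6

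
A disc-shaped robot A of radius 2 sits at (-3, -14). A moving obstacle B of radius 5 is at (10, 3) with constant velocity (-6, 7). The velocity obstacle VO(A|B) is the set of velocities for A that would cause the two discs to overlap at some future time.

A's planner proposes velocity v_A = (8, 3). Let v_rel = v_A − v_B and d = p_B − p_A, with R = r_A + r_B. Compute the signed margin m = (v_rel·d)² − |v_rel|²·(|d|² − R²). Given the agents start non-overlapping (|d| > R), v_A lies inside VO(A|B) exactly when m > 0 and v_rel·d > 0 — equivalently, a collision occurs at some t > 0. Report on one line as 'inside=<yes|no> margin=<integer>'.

d = (13, 17),  |d|² = 458;  R = 2+5 = 7,  c = 458−7² = 409
v_rel = (14, -4),  |v_rel|² = 212;  v_rel·d = (14)·(13) + (-4)·(17) = 114
212·t² − 228·t + 409 = 0  ⇒  m = 114² − 212·409 = -73712
m = -73712 < 0,  v_rel·d = 114 > 0  ⇒  outside

inside=no margin=-73712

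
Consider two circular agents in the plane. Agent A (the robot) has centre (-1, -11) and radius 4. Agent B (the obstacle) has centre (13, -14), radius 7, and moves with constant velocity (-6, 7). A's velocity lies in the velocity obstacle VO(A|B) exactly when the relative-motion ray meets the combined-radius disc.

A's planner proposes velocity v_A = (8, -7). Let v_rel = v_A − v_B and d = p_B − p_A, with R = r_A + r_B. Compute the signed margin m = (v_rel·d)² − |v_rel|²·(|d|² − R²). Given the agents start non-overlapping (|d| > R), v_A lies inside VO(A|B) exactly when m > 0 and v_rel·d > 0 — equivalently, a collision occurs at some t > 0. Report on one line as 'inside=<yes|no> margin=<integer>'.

d = (14, -3),  |d|² = 205;  R = 4+7 = 11,  c = 205−11² = 84
v_rel = (14, -14),  |v_rel|² = 392;  v_rel·d = (14)·(14) + (-14)·(-3) = 238
392·t² − 476·t + 84 = 0  ⇒  m = 238² − 392·84 = 23716
m = 23716 > 0,  v_rel·d = 238 > 0  ⇒  inside

inside=yes margin=23716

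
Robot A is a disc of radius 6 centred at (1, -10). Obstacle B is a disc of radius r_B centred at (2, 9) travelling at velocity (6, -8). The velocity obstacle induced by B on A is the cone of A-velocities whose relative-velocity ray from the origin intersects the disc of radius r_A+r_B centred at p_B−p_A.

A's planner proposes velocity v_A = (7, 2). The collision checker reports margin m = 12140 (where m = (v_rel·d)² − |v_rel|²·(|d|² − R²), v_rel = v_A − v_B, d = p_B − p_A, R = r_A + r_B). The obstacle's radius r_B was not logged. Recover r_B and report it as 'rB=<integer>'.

m = 12140
d = (1, 19);  v_rel = (1, 10),  |v_rel|² = 101
v_rel×d = (1)·(19) − (10)·(1) = 9
since m = R²·101 − 9²:  R² = (81 + 12140) / 101 = 121
R = √121 = 11  ⇒  r_B = 11 − 6 = 5

rB=5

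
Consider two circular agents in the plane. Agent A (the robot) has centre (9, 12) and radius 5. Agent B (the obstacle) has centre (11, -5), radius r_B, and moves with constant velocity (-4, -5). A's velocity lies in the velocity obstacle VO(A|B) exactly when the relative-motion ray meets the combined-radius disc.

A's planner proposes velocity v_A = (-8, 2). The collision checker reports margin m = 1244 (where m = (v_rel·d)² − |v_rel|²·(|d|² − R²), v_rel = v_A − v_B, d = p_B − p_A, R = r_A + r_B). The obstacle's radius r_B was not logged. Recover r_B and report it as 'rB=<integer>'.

m = 1244
d = (2, -17);  v_rel = (-4, 7),  |v_rel|² = 65
v_rel×d = (-4)·(-17) − (7)·(2) = 54
since m = R²·65 − 54²:  R² = (2916 + 1244) / 65 = 64
R = √64 = 8  ⇒  r_B = 8 − 5 = 3

rB=3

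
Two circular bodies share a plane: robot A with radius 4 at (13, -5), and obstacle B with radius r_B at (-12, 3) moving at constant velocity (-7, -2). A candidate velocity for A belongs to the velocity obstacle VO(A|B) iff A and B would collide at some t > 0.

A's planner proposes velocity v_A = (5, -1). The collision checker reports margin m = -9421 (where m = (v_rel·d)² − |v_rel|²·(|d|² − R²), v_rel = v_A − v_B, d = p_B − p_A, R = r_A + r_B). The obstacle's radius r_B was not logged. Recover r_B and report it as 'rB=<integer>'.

m = -9421
d = (-25, 8);  v_rel = (12, 1),  |v_rel|² = 145
v_rel×d = (12)·(8) − (1)·(-25) = 121
since m = R²·145 − 121²:  R² = (14641 + -9421) / 145 = 36
R = √36 = 6  ⇒  r_B = 6 − 4 = 2

rB=2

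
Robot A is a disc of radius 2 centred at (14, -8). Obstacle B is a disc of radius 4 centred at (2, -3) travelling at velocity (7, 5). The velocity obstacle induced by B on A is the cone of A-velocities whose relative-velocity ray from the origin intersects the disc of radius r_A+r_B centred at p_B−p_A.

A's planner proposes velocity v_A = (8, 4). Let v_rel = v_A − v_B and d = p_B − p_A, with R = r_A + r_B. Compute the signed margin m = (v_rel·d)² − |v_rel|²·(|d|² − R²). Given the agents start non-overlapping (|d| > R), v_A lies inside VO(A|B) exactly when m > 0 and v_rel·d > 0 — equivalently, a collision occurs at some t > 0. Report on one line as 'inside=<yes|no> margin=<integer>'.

d = (-12, 5),  |d|² = 169;  R = 2+4 = 6,  c = 169−6² = 133
v_rel = (1, -1),  |v_rel|² = 2;  v_rel·d = (1)·(-12) + (-1)·(5) = -17
2·t² + 34·t + 133 = 0  ⇒  m = (-17)² − 2·133 = 23
m = 23 > 0,  v_rel·d = -17 < 0  ⇒  outside

inside=no margin=23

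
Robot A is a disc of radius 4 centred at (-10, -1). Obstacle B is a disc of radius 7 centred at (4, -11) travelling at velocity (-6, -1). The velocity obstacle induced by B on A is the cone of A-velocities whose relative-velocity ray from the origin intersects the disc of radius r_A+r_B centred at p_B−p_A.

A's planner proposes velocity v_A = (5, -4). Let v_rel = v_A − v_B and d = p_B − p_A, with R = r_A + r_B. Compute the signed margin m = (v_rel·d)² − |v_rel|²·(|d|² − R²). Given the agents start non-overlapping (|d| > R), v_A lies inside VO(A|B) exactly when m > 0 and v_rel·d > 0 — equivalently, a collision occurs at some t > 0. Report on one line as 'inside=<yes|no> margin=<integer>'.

d = (14, -10),  |d|² = 296;  R = 4+7 = 11,  c = 296−11² = 175
v_rel = (11, -3),  |v_rel|² = 130;  v_rel·d = (11)·(14) + (-3)·(-10) = 184
130·t² − 368·t + 175 = 0  ⇒  m = 184² − 130·175 = 11106
m = 11106 > 0,  v_rel·d = 184 > 0  ⇒  inside

inside=yes margin=11106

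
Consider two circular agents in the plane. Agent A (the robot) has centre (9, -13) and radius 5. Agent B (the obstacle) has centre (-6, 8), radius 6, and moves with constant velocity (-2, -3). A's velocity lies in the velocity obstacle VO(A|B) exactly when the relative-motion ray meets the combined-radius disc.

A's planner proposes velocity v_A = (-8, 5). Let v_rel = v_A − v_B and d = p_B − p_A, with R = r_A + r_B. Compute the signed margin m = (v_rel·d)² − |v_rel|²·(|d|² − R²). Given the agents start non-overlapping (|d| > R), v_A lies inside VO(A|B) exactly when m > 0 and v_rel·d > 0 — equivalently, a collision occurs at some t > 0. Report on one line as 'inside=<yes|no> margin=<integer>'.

d = (-15, 21),  |d|² = 666;  R = 5+6 = 11,  c = 666−11² = 545
v_rel = (-6, 8),  |v_rel|² = 100;  v_rel·d = (-6)·(-15) + (8)·(21) = 258
100·t² − 516·t + 545 = 0  ⇒  m = 258² − 100·545 = 12064
m = 12064 > 0,  v_rel·d = 258 > 0  ⇒  inside

inside=yes margin=12064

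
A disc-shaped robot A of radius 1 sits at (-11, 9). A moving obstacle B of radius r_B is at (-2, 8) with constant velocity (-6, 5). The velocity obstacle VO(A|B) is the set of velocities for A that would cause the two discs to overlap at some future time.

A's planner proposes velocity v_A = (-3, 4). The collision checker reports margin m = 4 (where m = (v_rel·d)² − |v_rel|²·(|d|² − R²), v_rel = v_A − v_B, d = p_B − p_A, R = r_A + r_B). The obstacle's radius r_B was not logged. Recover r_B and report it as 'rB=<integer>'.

m = 4
d = (9, -1);  v_rel = (3, -1),  |v_rel|² = 10
v_rel×d = (3)·(-1) − (-1)·(9) = 6
since m = R²·10 − 6²:  R² = (36 + 4) / 10 = 4
R = √4 = 2  ⇒  r_B = 2 − 1 = 1

rB=1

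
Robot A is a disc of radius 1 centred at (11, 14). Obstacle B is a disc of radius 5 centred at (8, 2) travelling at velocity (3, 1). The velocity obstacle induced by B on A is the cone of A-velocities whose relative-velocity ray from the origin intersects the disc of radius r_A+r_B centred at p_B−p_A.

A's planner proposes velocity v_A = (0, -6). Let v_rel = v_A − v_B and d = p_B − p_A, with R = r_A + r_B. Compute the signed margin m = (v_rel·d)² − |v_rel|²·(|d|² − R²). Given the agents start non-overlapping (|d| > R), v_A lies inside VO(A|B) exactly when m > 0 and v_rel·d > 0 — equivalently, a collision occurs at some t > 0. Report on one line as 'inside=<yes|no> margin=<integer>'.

d = (-3, -12),  |d|² = 153;  R = 1+5 = 6,  c = 153−6² = 117
v_rel = (-3, -7),  |v_rel|² = 58;  v_rel·d = (-3)·(-3) + (-7)·(-12) = 93
58·t² − 186·t + 117 = 0  ⇒  m = 93² − 58·117 = 1863
m = 1863 > 0,  v_rel·d = 93 > 0  ⇒  inside

inside=yes margin=1863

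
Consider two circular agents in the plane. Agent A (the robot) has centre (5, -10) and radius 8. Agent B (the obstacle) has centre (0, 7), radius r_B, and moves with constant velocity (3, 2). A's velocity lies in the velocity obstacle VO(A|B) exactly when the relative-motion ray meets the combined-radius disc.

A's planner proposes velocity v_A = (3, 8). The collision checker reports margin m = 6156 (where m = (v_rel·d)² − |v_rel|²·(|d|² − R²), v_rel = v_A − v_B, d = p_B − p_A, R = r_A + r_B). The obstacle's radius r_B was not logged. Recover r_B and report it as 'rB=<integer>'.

m = 6156
d = (-5, 17);  v_rel = (0, 6),  |v_rel|² = 36
v_rel×d = (0)·(17) − (6)·(-5) = 30
since m = R²·36 − 30²:  R² = (900 + 6156) / 36 = 196
R = √196 = 14  ⇒  r_B = 14 − 8 = 6

rB=6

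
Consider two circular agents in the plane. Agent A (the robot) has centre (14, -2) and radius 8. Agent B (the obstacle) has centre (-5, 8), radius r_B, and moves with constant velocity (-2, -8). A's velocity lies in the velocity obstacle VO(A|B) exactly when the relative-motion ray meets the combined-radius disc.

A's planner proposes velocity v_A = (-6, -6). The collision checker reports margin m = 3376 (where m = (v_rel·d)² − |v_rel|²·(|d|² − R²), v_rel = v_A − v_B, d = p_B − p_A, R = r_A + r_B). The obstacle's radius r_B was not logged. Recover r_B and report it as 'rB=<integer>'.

m = 3376
d = (-19, 10);  v_rel = (-4, 2),  |v_rel|² = 20
v_rel×d = (-4)·(10) − (2)·(-19) = -2
since m = R²·20 − (-2)²:  R² = (4 + 3376) / 20 = 169
R = √169 = 13  ⇒  r_B = 13 − 8 = 5

rB=5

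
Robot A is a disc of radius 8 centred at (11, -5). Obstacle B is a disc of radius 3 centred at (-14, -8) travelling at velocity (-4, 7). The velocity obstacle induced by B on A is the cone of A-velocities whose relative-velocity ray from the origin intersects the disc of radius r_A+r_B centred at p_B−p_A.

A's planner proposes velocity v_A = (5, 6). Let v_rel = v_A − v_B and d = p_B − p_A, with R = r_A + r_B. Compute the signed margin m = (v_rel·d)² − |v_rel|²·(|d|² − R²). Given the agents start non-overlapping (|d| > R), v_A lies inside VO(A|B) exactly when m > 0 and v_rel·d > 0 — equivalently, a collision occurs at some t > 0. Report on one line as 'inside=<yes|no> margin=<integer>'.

d = (-25, -3),  |d|² = 634;  R = 8+3 = 11,  c = 634−11² = 513
v_rel = (9, -1),  |v_rel|² = 82;  v_rel·d = (9)·(-25) + (-1)·(-3) = -222
82·t² + 444·t + 513 = 0  ⇒  m = (-222)² − 82·513 = 7218
m = 7218 > 0,  v_rel·d = -222 < 0  ⇒  outside

inside=no margin=7218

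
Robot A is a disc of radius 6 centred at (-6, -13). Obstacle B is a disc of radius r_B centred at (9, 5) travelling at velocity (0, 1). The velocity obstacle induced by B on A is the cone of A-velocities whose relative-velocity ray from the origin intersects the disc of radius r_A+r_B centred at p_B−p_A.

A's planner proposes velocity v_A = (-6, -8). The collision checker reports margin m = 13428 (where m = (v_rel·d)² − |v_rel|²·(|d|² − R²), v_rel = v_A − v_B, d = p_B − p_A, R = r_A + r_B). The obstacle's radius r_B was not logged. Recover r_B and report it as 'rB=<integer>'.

m = 13428
d = (15, 18);  v_rel = (-6, -9),  |v_rel|² = 117
v_rel×d = (-6)·(18) − (-9)·(15) = 27
since m = R²·117 − 27²:  R² = (729 + 13428) / 117 = 121
R = √121 = 11  ⇒  r_B = 11 − 6 = 5

rB=5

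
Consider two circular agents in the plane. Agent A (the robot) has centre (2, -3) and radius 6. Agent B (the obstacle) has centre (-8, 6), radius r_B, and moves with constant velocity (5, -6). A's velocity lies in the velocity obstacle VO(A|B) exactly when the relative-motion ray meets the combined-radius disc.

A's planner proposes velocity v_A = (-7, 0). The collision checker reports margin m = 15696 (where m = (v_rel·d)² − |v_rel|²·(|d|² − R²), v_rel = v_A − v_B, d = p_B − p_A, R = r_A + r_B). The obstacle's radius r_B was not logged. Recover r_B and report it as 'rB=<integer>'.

m = 15696
d = (-10, 9);  v_rel = (-12, 6),  |v_rel|² = 180
v_rel×d = (-12)·(9) − (6)·(-10) = -48
since m = R²·180 − (-48)²:  R² = (2304 + 15696) / 180 = 100
R = √100 = 10  ⇒  r_B = 10 − 6 = 4

rB=4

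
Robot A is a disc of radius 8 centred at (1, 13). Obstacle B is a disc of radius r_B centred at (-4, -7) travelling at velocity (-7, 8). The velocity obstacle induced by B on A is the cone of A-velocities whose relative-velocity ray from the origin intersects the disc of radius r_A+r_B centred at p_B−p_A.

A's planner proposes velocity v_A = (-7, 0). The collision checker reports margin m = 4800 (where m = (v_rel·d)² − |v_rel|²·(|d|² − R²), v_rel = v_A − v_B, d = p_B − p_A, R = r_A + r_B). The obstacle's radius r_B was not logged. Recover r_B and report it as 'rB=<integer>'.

m = 4800
d = (-5, -20);  v_rel = (0, -8),  |v_rel|² = 64
v_rel×d = (0)·(-20) − (-8)·(-5) = -40
since m = R²·64 − (-40)²:  R² = (1600 + 4800) / 64 = 100
R = √100 = 10  ⇒  r_B = 10 − 8 = 2

rB=2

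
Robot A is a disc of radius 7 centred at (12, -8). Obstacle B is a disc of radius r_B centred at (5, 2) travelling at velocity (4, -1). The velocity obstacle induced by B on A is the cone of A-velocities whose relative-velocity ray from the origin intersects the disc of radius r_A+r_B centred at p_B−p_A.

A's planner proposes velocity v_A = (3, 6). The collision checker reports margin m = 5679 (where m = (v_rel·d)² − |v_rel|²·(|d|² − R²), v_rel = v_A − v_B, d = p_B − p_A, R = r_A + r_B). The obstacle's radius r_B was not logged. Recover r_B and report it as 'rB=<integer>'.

m = 5679
d = (-7, 10);  v_rel = (-1, 7),  |v_rel|² = 50
v_rel×d = (-1)·(10) − (7)·(-7) = 39
since m = R²·50 − 39²:  R² = (1521 + 5679) / 50 = 144
R = √144 = 12  ⇒  r_B = 12 − 7 = 5

rB=5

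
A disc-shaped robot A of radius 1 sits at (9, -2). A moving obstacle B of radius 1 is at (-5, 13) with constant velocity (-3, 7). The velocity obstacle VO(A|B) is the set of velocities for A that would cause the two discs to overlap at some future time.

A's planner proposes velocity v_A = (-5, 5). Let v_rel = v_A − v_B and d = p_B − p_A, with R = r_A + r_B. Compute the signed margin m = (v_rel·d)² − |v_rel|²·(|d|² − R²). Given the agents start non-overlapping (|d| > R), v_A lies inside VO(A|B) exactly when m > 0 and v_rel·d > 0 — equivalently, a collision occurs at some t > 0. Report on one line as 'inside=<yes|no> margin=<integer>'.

d = (-14, 15),  |d|² = 421;  R = 1+1 = 2,  c = 421−2² = 417
v_rel = (-2, -2),  |v_rel|² = 8;  v_rel·d = (-2)·(-14) + (-2)·(15) = -2
8·t² + 4·t + 417 = 0  ⇒  m = (-2)² − 8·417 = -3332
m = -3332 < 0,  v_rel·d = -2 < 0  ⇒  outside

inside=no margin=-3332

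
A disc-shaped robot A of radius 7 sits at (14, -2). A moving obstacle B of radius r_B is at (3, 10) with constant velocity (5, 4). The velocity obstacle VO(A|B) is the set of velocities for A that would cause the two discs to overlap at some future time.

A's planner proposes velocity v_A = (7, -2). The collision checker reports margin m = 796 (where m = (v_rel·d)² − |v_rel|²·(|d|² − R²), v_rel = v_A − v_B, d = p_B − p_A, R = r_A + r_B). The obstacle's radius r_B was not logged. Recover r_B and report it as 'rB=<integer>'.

m = 796
d = (-11, 12);  v_rel = (2, -6),  |v_rel|² = 40
v_rel×d = (2)·(12) − (-6)·(-11) = -42
since m = R²·40 − (-42)²:  R² = (1764 + 796) / 40 = 64
R = √64 = 8  ⇒  r_B = 8 − 7 = 1

rB=1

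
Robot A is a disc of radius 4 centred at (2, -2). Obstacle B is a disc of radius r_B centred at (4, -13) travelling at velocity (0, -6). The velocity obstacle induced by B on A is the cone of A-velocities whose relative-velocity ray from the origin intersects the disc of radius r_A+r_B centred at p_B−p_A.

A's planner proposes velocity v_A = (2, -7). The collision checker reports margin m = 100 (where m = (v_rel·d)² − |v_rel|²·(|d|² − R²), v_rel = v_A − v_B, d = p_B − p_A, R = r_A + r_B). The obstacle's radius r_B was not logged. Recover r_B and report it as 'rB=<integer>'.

m = 100
d = (2, -11);  v_rel = (2, -1),  |v_rel|² = 5
v_rel×d = (2)·(-11) − (-1)·(2) = -20
since m = R²·5 − (-20)²:  R² = (400 + 100) / 5 = 100
R = √100 = 10  ⇒  r_B = 10 − 4 = 6

rB=6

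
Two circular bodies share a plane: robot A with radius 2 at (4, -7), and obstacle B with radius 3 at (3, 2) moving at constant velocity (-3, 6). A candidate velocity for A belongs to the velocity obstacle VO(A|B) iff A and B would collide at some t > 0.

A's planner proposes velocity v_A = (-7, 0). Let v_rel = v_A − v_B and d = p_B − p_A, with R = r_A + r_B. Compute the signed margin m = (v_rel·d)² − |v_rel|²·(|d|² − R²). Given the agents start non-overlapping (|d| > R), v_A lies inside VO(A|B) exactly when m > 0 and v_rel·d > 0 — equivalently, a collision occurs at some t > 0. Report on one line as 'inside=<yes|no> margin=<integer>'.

d = (-1, 9),  |d|² = 82;  R = 2+3 = 5,  c = 82−5² = 57
v_rel = (-4, -6),  |v_rel|² = 52;  v_rel·d = (-4)·(-1) + (-6)·(9) = -50
52·t² + 100·t + 57 = 0  ⇒  m = (-50)² − 52·57 = -464
m = -464 < 0,  v_rel·d = -50 < 0  ⇒  outside

inside=no margin=-464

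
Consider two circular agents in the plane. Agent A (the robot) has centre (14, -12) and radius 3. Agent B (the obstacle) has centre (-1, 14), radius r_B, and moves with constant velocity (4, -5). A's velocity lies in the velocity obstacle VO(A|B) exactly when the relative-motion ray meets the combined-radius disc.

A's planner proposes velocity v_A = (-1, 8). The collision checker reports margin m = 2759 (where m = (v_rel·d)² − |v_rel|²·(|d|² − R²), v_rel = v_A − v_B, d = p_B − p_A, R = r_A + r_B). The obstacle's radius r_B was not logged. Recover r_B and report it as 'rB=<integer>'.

m = 2759
d = (-15, 26);  v_rel = (-5, 13),  |v_rel|² = 194
v_rel×d = (-5)·(26) − (13)·(-15) = 65
since m = R²·194 − 65²:  R² = (4225 + 2759) / 194 = 36
R = √36 = 6  ⇒  r_B = 6 − 3 = 3

rB=3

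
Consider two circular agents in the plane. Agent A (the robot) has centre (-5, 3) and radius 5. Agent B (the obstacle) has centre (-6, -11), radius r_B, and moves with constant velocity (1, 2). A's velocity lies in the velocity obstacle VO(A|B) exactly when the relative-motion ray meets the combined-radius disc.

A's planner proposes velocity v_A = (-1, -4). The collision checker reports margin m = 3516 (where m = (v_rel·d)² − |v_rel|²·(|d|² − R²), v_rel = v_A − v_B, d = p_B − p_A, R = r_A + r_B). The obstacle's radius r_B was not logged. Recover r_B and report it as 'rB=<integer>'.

m = 3516
d = (-1, -14);  v_rel = (-2, -6),  |v_rel|² = 40
v_rel×d = (-2)·(-14) − (-6)·(-1) = 22
since m = R²·40 − 22²:  R² = (484 + 3516) / 40 = 100
R = √100 = 10  ⇒  r_B = 10 − 5 = 5

rB=5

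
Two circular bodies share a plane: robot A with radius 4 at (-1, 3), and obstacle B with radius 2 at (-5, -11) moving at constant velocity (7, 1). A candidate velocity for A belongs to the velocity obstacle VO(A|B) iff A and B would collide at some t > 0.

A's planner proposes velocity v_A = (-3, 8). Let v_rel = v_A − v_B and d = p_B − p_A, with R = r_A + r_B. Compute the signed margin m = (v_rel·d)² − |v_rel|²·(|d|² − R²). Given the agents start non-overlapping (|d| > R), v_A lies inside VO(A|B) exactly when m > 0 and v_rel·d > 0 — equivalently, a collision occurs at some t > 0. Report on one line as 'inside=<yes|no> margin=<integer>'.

d = (-4, -14),  |d|² = 212;  R = 4+2 = 6,  c = 212−6² = 176
v_rel = (-10, 7),  |v_rel|² = 149;  v_rel·d = (-10)·(-4) + (7)·(-14) = -58
149·t² + 116·t + 176 = 0  ⇒  m = (-58)² − 149·176 = -22860
m = -22860 < 0,  v_rel·d = -58 < 0  ⇒  outside

inside=no margin=-22860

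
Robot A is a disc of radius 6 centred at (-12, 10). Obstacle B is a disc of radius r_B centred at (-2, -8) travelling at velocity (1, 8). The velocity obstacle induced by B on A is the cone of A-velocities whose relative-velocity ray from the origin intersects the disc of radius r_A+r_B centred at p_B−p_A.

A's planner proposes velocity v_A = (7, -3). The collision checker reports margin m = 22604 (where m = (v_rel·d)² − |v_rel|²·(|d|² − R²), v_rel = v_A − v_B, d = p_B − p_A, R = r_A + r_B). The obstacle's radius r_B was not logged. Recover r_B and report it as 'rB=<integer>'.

m = 22604
d = (10, -18);  v_rel = (6, -11),  |v_rel|² = 157
v_rel×d = (6)·(-18) − (-11)·(10) = 2
since m = R²·157 − 2²:  R² = (4 + 22604) / 157 = 144
R = √144 = 12  ⇒  r_B = 12 − 6 = 6

rB=6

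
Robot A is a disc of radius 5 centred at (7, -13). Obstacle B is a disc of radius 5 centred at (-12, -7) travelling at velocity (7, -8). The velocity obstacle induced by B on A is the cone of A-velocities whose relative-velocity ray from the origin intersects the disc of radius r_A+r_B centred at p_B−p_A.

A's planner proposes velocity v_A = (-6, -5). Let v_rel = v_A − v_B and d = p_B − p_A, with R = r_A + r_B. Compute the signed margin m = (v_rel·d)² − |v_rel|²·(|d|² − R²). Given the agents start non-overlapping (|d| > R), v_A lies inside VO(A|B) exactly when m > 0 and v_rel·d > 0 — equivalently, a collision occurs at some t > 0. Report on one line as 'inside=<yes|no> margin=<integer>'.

d = (-19, 6),  |d|² = 397;  R = 5+5 = 10,  c = 397−10² = 297
v_rel = (-13, 3),  |v_rel|² = 178;  v_rel·d = (-13)·(-19) + (3)·(6) = 265
178·t² − 530·t + 297 = 0  ⇒  m = 265² − 178·297 = 17359
m = 17359 > 0,  v_rel·d = 265 > 0  ⇒  inside

inside=yes margin=17359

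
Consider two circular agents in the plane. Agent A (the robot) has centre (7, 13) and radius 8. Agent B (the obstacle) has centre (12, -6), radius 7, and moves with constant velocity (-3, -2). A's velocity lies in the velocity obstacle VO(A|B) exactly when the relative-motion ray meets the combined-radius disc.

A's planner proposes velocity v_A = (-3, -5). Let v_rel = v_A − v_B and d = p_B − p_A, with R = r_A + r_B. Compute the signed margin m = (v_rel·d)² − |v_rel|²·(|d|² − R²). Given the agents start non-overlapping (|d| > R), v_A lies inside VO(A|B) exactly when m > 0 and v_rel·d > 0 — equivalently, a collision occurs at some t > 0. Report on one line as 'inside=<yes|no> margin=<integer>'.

d = (5, -19),  |d|² = 386;  R = 8+7 = 15,  c = 386−15² = 161
v_rel = (0, -3),  |v_rel|² = 9;  v_rel·d = (0)·(5) + (-3)·(-19) = 57
9·t² − 114·t + 161 = 0  ⇒  m = 57² − 9·161 = 1800
m = 1800 > 0,  v_rel·d = 57 > 0  ⇒  inside

inside=yes margin=1800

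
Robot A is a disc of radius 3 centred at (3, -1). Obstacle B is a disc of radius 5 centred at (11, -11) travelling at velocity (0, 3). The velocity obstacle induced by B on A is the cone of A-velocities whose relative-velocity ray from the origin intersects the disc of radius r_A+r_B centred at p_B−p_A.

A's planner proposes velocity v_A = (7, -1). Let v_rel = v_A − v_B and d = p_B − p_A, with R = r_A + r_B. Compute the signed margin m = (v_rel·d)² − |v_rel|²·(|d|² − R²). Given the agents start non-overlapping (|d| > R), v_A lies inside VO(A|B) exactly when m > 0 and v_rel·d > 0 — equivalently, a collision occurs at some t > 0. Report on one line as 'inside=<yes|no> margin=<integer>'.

d = (8, -10),  |d|² = 164;  R = 3+5 = 8,  c = 164−8² = 100
v_rel = (7, -4),  |v_rel|² = 65;  v_rel·d = (7)·(8) + (-4)·(-10) = 96
65·t² − 192·t + 100 = 0  ⇒  m = 96² − 65·100 = 2716
m = 2716 > 0,  v_rel·d = 96 > 0  ⇒  inside

inside=yes margin=2716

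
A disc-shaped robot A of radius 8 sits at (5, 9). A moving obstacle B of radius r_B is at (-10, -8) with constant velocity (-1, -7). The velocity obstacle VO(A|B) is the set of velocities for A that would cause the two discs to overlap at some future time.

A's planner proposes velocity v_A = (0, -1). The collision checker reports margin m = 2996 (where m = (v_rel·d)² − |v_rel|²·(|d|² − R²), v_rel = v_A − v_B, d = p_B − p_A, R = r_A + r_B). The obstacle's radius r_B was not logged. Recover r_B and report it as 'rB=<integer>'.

m = 2996
d = (-15, -17);  v_rel = (1, 6),  |v_rel|² = 37
v_rel×d = (1)·(-17) − (6)·(-15) = 73
since m = R²·37 − 73²:  R² = (5329 + 2996) / 37 = 225
R = √225 = 15  ⇒  r_B = 15 − 8 = 7

rB=7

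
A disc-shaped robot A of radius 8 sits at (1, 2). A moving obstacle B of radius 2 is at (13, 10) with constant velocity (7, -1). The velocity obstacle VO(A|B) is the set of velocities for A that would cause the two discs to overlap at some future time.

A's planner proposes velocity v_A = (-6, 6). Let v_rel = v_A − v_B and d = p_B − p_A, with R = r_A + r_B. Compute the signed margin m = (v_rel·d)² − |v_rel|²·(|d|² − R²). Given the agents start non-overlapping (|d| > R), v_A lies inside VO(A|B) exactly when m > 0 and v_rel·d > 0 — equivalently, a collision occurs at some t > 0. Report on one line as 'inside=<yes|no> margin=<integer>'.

d = (12, 8),  |d|² = 208;  R = 8+2 = 10,  c = 208−10² = 108
v_rel = (-13, 7),  |v_rel|² = 218;  v_rel·d = (-13)·(12) + (7)·(8) = -100
218·t² + 200·t + 108 = 0  ⇒  m = (-100)² − 218·108 = -13544
m = -13544 < 0,  v_rel·d = -100 < 0  ⇒  outside

inside=no margin=-13544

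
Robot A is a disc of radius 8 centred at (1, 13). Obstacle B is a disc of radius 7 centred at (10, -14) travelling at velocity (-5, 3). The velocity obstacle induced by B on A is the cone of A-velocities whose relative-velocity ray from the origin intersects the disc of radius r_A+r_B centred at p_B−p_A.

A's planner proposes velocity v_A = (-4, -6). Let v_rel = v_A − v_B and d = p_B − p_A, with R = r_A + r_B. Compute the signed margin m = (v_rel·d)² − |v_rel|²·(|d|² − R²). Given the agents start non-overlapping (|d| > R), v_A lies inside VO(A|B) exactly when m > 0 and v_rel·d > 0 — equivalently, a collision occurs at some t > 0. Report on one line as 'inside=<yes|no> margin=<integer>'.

d = (9, -27),  |d|² = 810;  R = 8+7 = 15,  c = 810−15² = 585
v_rel = (1, -9),  |v_rel|² = 82;  v_rel·d = (1)·(9) + (-9)·(-27) = 252
82·t² − 504·t + 585 = 0  ⇒  m = 252² − 82·585 = 15534
m = 15534 > 0,  v_rel·d = 252 > 0  ⇒  inside

inside=yes margin=15534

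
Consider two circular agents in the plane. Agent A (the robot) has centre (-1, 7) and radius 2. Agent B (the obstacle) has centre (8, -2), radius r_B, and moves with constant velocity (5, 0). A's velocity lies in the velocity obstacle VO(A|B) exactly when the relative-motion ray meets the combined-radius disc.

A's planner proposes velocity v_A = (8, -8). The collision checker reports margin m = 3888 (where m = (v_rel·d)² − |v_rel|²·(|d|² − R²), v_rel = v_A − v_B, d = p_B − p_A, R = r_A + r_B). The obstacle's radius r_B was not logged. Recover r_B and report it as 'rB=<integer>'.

m = 3888
d = (9, -9);  v_rel = (3, -8),  |v_rel|² = 73
v_rel×d = (3)·(-9) − (-8)·(9) = 45
since m = R²·73 − 45²:  R² = (2025 + 3888) / 73 = 81
R = √81 = 9  ⇒  r_B = 9 − 2 = 7

rB=7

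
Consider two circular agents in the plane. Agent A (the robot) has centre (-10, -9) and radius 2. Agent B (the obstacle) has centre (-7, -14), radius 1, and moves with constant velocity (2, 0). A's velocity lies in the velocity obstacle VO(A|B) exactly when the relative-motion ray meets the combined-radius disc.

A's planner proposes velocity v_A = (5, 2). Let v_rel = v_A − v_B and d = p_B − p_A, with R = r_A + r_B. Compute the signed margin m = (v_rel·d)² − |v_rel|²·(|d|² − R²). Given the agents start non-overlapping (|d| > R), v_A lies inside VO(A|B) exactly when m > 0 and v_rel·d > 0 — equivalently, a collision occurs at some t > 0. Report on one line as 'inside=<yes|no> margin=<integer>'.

d = (3, -5),  |d|² = 34;  R = 2+1 = 3,  c = 34−3² = 25
v_rel = (3, 2),  |v_rel|² = 13;  v_rel·d = (3)·(3) + (2)·(-5) = -1
13·t² + 2·t + 25 = 0  ⇒  m = (-1)² − 13·25 = -324
m = -324 < 0,  v_rel·d = -1 < 0  ⇒  outside

inside=no margin=-324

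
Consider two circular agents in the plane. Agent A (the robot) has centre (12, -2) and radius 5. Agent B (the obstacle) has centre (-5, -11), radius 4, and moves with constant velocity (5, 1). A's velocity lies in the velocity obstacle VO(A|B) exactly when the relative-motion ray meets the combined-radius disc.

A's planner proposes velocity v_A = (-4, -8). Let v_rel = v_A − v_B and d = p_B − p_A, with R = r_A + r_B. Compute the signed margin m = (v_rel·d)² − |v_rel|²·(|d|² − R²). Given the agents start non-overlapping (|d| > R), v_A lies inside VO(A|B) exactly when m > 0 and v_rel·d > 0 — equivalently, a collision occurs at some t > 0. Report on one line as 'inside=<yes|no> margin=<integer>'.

d = (-17, -9),  |d|² = 370;  R = 5+4 = 9,  c = 370−9² = 289
v_rel = (-9, -9),  |v_rel|² = 162;  v_rel·d = (-9)·(-17) + (-9)·(-9) = 234
162·t² − 468·t + 289 = 0  ⇒  m = 234² − 162·289 = 7938
m = 7938 > 0,  v_rel·d = 234 > 0  ⇒  inside

inside=yes margin=7938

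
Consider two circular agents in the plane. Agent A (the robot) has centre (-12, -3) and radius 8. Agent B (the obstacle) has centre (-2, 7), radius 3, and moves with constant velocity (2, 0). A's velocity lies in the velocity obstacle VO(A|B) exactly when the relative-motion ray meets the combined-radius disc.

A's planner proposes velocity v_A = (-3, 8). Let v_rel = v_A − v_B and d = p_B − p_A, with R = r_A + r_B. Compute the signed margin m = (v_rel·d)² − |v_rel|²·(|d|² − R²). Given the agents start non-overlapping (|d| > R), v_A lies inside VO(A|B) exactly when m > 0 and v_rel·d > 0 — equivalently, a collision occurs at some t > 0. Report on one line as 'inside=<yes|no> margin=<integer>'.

d = (10, 10),  |d|² = 200;  R = 8+3 = 11,  c = 200−11² = 79
v_rel = (-5, 8),  |v_rel|² = 89;  v_rel·d = (-5)·(10) + (8)·(10) = 30
89·t² − 60·t + 79 = 0  ⇒  m = 30² − 89·79 = -6131
m = -6131 < 0,  v_rel·d = 30 > 0  ⇒  outside

inside=no margin=-6131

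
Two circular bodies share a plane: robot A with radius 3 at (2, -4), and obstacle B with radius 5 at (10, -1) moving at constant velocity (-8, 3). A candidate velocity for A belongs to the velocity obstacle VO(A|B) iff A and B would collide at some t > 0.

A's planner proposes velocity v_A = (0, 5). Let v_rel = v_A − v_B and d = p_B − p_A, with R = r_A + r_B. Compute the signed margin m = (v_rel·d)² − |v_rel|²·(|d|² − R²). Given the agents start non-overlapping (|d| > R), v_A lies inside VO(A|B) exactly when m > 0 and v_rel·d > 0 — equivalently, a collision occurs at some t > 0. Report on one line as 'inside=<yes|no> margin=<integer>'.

d = (8, 3),  |d|² = 73;  R = 3+5 = 8,  c = 73−8² = 9
v_rel = (8, 2),  |v_rel|² = 68;  v_rel·d = (8)·(8) + (2)·(3) = 70
68·t² − 140·t + 9 = 0  ⇒  m = 70² − 68·9 = 4288
m = 4288 > 0,  v_rel·d = 70 > 0  ⇒  inside

inside=yes margin=4288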